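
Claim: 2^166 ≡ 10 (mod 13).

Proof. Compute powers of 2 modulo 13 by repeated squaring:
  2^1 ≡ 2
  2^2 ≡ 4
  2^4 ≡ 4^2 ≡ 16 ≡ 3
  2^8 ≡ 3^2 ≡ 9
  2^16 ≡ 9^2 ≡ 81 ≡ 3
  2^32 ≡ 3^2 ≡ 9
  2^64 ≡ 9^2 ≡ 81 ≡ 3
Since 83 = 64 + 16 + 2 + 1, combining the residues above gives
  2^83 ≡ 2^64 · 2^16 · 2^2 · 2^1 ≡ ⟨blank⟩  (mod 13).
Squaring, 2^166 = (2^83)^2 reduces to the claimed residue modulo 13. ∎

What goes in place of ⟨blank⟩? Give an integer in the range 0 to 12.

2^64 · 2^16 · 2^2 · 2^1 ≡ 3 · 3 · 4 · 2 = 72.
72 mod 13 = 7, so 2^83 ≡ 7 (mod 13).

7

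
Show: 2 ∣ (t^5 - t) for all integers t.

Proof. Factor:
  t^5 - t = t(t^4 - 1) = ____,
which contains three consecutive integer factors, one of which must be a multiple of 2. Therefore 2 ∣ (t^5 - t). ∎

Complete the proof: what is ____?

(t - 1)t(t + 1)(t^2 + 1)

t^4 - 1 = (t^2 - 1)(t^2 + 1), and t^2 - 1 = (t-1)(t+1).
So t(t^4 - 1) = (t - 1)t(t + 1)(t^2 + 1).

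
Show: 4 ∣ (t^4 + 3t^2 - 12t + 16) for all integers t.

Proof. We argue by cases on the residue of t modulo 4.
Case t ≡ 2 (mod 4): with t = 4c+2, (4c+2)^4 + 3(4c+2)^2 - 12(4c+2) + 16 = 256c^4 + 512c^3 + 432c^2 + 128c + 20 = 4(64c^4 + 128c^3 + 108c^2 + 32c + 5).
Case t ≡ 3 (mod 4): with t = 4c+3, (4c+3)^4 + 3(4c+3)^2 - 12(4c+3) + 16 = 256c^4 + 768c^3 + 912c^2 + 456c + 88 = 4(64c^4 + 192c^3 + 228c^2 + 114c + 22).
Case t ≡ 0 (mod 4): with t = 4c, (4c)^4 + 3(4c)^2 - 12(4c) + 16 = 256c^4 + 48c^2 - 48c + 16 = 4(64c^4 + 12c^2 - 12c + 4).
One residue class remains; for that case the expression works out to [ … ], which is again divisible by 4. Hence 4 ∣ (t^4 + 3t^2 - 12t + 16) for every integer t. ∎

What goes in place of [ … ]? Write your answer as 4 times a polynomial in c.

4(64c^4 + 64c^3 + 36c^2 - 2c + 2)

The residues treated are {2, 3, 0}, so the missing case is t ≡ 1 (mod 4); write t = 4c+1.
Then (4c+1)^4 + 3(4c+1)^2 - 12(4c+1) + 16 = 256c^4 + 256c^3 + 144c^2 - 8c + 8 = 4(64c^4 + 64c^3 + 36c^2 - 2c + 2).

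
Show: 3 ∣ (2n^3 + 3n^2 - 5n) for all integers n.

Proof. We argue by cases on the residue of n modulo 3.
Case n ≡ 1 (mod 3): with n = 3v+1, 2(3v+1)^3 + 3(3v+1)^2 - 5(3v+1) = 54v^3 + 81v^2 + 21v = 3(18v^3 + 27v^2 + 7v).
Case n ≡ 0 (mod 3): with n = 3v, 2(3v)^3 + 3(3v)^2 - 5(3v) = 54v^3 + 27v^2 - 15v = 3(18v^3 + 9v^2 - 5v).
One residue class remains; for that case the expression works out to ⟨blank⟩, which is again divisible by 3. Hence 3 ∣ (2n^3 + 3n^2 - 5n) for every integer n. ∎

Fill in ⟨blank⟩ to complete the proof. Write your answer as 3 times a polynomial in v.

Only n ≡ 2 (mod 3) is unaccounted for. Put n = 3v+2:
2(3v+2)^3 + 3(3v+2)^2 - 5(3v+2) expands to 54v^3 + 135v^2 + 93v + 18,
and factoring out 3 leaves 3(18v^3 + 45v^2 + 31v + 6).

3(18v^3 + 45v^2 + 31v + 6)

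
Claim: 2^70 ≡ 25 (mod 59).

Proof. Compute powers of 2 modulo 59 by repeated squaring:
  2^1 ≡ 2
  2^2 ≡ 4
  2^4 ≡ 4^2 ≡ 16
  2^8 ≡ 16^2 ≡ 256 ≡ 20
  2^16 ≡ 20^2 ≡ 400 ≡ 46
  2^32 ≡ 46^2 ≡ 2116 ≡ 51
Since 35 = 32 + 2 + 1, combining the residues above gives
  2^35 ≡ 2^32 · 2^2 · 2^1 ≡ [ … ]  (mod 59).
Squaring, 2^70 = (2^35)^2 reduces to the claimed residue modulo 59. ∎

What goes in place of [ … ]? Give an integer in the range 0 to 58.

2^32 · 2^2 · 2^1 ≡ 51 · 4 · 2 = 408.
408 mod 59 = 54, so 2^35 ≡ 54 (mod 59).

54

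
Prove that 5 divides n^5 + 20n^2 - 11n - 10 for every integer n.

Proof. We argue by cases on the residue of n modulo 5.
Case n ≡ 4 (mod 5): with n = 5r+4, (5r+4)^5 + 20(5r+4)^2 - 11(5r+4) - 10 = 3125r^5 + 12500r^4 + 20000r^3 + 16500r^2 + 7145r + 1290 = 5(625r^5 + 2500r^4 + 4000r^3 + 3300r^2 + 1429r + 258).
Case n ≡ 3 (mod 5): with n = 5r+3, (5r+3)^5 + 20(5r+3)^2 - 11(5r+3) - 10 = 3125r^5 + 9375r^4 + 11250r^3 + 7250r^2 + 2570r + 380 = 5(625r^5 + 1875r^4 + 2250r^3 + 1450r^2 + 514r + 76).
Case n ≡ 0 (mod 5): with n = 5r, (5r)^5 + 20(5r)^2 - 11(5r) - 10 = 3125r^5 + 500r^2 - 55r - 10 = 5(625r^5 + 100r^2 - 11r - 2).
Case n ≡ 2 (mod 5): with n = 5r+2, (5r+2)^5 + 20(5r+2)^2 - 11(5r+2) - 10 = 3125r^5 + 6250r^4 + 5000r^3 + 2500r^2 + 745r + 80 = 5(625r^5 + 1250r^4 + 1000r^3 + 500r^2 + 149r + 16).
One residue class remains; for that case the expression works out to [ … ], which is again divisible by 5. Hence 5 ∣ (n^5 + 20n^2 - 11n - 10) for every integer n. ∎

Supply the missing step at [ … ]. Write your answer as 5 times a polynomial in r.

The residues treated are {4, 3, 0, 2}, so the missing case is n ≡ 1 (mod 5); write n = 5r+1.
Then (5r+1)^5 + 20(5r+1)^2 - 11(5r+1) - 10 = 3125r^5 + 3125r^4 + 1250r^3 + 750r^2 + 170r = 5(625r^5 + 625r^4 + 250r^3 + 150r^2 + 34r).

5(625r^5 + 625r^4 + 250r^3 + 150r^2 + 34r)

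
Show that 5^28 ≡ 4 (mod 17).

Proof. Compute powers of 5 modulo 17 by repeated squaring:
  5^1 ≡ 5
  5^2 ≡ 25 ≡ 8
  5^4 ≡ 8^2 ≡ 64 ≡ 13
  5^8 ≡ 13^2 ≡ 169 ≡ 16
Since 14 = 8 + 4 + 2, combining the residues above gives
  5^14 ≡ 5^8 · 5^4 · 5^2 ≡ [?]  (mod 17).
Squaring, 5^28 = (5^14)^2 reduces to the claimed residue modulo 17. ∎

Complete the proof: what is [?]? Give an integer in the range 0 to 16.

Multiply the listed residues: 16 · 13 · 8 = 208 → 1664.
Reducing modulo 17: 1664 = 97·17 + 15, so 5^14 ≡ 15.

15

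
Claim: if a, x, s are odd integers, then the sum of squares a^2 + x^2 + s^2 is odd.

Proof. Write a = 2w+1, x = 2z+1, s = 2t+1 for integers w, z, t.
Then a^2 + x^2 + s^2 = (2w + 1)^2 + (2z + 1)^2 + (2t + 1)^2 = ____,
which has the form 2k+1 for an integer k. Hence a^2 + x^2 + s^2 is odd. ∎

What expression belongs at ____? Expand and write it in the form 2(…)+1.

(2w + 1)^2 + (2z + 1)^2 + (2t + 1)^2 = 4t^2 + 4t + 4w^2 + 4w + 4z^2 + 4z + 3
= 2(2t^2 + 2t + 2w^2 + 2w + 2z^2 + 2z + 1) + 1.
Since 2t^2 + 2t + 2w^2 + 2w + 2z^2 + 2z + 1 is an integer, the sum of squares is of the form 2k+1 for an integer k.

2(2t^2 + 2t + 2w^2 + 2w + 2z^2 + 2z + 1) + 1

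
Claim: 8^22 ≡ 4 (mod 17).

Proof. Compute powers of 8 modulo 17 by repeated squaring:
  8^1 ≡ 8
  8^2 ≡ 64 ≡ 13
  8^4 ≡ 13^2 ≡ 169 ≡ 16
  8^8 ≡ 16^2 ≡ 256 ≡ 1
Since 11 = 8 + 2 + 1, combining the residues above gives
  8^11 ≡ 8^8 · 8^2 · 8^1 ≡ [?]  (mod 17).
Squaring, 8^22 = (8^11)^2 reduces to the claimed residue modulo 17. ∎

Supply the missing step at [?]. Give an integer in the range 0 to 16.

Multiply the listed residues: 1 · 13 · 8 = 13 → 104.
Reducing modulo 17: 104 = 6·17 + 2, so 8^11 ≡ 2.

2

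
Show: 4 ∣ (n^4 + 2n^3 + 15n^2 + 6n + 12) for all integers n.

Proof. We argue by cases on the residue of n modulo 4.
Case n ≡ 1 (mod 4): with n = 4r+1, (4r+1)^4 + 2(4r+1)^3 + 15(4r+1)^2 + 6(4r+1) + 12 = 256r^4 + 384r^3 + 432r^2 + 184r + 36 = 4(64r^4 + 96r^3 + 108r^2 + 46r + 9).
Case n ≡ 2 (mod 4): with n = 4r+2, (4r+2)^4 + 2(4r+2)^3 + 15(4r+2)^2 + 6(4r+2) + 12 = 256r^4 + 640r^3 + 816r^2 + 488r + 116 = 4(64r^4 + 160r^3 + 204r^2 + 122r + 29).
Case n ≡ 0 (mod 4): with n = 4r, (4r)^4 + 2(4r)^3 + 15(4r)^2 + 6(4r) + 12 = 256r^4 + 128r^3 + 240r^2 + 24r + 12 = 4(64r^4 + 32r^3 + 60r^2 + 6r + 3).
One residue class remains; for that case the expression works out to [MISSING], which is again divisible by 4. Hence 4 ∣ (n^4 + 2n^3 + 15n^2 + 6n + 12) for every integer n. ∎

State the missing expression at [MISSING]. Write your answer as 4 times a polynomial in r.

Only n ≡ 3 (mod 4) is unaccounted for. Put n = 4r+3:
(4r+3)^4 + 2(4r+3)^3 + 15(4r+3)^2 + 6(4r+3) + 12 expands to 256r^4 + 896r^3 + 1392r^2 + 1032r + 300,
and factoring out 4 leaves 4(64r^4 + 224r^3 + 348r^2 + 258r + 75).

4(64r^4 + 224r^3 + 348r^2 + 258r + 75)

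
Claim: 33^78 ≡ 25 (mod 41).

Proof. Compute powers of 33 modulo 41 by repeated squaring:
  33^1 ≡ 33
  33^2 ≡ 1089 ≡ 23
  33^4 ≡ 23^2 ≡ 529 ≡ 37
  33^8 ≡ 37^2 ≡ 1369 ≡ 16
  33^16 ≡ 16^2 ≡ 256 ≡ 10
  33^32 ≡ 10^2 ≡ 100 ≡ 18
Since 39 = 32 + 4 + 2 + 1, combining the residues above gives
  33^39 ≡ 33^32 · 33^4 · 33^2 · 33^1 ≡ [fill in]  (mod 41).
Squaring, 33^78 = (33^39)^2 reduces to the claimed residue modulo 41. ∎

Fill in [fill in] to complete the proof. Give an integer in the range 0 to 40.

33^32 · 33^4 · 33^2 · 33^1 ≡ 18 · 37 · 23 · 33 = 505494.
505494 mod 41 = 5, so 33^39 ≡ 5 (mod 41).

5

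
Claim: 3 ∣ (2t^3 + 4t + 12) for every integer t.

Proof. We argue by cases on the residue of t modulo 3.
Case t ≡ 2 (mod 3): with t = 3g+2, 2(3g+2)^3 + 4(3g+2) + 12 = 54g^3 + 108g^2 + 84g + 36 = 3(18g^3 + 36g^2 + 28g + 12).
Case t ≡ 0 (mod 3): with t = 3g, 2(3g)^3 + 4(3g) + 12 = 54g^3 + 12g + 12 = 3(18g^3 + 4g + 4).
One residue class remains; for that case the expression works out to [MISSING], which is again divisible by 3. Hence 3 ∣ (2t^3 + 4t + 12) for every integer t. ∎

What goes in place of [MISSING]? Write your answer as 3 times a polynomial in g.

Only t ≡ 1 (mod 3) is unaccounted for. Put t = 3g+1:
2(3g+1)^3 + 4(3g+1) + 12 expands to 54g^3 + 54g^2 + 30g + 18,
and factoring out 3 leaves 3(18g^3 + 18g^2 + 10g + 6).

3(18g^3 + 18g^2 + 10g + 6)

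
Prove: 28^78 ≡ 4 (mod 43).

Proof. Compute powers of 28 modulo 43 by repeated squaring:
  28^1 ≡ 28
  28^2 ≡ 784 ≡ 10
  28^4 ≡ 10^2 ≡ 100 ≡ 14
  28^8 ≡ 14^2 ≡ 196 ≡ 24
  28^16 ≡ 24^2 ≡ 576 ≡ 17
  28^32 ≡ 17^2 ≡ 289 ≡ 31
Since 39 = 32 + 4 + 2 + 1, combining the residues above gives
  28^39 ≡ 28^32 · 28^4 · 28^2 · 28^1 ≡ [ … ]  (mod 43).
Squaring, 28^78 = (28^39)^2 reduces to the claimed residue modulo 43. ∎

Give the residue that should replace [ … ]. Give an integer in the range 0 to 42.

2

Multiply the listed residues: 31 · 14 · 10 · 28 = 434 → 4340 → 121520.
Reducing modulo 43: 121520 = 2826·43 + 2, so 28^39 ≡ 2.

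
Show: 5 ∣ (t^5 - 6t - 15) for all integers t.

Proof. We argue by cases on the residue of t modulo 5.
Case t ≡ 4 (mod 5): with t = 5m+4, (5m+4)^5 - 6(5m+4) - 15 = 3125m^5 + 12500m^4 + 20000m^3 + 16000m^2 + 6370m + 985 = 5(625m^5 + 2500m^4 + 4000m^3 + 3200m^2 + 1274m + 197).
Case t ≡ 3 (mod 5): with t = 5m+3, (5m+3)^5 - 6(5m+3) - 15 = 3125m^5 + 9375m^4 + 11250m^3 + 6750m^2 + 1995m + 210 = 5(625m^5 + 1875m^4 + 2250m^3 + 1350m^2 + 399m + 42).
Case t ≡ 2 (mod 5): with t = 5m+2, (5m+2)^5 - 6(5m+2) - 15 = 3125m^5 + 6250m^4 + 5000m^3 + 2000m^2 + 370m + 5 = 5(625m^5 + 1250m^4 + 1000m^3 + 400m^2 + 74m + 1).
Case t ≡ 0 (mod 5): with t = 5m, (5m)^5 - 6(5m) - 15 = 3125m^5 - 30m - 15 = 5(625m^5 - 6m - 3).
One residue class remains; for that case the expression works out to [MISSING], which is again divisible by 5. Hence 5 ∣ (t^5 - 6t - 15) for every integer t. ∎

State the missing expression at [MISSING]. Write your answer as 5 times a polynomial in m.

The residues treated are {4, 3, 2, 0}, so the missing case is t ≡ 1 (mod 5); write t = 5m+1.
Then (5m+1)^5 - 6(5m+1) - 15 = 3125m^5 + 3125m^4 + 1250m^3 + 250m^2 - 5m - 20 = 5(625m^5 + 625m^4 + 250m^3 + 50m^2 - m - 4).

5(625m^5 + 625m^4 + 250m^3 + 50m^2 - m - 4)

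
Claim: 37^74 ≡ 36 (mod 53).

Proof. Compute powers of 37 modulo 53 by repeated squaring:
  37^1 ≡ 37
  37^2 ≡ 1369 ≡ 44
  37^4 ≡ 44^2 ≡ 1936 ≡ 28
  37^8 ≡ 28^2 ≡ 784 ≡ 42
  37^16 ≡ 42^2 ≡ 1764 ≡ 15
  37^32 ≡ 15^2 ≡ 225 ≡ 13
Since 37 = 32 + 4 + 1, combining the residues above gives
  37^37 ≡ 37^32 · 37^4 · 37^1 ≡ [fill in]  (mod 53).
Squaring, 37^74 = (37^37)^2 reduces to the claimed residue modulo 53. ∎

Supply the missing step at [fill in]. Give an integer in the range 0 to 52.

6

37^32 · 37^4 · 37^1 ≡ 13 · 28 · 37 = 13468.
13468 mod 53 = 6, so 37^37 ≡ 6 (mod 53).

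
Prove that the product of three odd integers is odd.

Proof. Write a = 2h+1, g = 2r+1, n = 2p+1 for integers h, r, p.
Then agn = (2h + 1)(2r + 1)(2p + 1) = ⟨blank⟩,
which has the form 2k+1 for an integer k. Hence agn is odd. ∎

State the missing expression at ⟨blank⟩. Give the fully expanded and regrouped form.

2(4hpr + 2hp + 2hr + h + 2pr + p + r) + 1

(2h + 1)(2r + 1)(2p + 1) = 8hpr + 4hp + 4hr + 2h + 4pr + 2p + 2r + 1
= 2(4hpr + 2hp + 2hr + h + 2pr + p + r) + 1.
Since 4hpr + 2hp + 2hr + h + 2pr + p + r is an integer, the product is of the form 2k+1 for an integer k.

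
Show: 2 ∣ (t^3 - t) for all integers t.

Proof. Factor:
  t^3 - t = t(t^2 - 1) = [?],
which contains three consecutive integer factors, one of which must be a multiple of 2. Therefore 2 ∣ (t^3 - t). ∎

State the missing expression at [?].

t(t^2 - 1) = t(t - 1)(t + 1) = (t - 1)t(t + 1).
These three factors are consecutive integers, so their product is divisible by 2.

(t - 1)t(t + 1)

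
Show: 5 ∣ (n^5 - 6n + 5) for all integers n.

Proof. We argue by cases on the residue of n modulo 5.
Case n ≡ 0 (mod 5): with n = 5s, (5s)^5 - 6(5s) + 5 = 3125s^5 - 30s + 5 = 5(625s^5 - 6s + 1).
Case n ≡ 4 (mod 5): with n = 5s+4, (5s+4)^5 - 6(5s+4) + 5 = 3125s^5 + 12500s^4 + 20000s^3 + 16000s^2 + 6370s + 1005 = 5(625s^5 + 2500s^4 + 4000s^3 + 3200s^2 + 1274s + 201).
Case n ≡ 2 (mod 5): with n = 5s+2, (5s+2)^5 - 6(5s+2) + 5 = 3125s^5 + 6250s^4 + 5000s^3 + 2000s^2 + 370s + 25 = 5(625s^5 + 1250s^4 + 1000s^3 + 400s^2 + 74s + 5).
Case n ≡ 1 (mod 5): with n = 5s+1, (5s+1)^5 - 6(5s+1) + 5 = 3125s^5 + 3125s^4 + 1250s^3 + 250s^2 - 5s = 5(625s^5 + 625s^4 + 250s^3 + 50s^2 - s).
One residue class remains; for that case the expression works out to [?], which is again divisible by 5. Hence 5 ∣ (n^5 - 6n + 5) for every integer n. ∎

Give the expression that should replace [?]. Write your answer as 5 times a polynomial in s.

The residues treated are {0, 4, 2, 1}, so the missing case is n ≡ 3 (mod 5); write n = 5s+3.
Then (5s+3)^5 - 6(5s+3) + 5 = 3125s^5 + 9375s^4 + 11250s^3 + 6750s^2 + 1995s + 230 = 5(625s^5 + 1875s^4 + 2250s^3 + 1350s^2 + 399s + 46).

5(625s^5 + 1875s^4 + 2250s^3 + 1350s^2 + 399s + 46)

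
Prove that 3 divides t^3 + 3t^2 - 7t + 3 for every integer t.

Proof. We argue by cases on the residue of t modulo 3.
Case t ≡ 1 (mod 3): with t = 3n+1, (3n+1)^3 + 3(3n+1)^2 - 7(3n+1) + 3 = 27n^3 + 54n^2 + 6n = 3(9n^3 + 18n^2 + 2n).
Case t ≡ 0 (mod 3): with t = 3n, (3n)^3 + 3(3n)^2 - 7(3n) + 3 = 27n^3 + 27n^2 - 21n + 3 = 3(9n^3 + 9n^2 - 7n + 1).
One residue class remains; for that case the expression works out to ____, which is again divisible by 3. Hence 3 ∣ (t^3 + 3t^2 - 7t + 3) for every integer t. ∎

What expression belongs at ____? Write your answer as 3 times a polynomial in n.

The residues treated are {1, 0}, so the missing case is t ≡ 2 (mod 3); write t = 3n+2.
Then (3n+2)^3 + 3(3n+2)^2 - 7(3n+2) + 3 = 27n^3 + 81n^2 + 51n + 9 = 3(9n^3 + 27n^2 + 17n + 3).

3(9n^3 + 27n^2 + 17n + 3)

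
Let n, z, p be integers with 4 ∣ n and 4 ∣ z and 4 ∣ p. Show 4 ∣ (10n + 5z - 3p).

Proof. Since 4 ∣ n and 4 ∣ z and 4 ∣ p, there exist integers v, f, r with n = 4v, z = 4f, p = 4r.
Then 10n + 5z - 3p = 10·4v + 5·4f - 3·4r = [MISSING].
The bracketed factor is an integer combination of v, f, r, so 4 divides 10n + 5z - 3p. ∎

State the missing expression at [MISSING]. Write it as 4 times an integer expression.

4(5f - 3r + 10v)

Pull the common 4 out of every term: 10·4v + 5·4f - 3·4r = 4(5f - 3r + 10v).
5f - 3r + 10v is an integer, which exhibits the divisibility.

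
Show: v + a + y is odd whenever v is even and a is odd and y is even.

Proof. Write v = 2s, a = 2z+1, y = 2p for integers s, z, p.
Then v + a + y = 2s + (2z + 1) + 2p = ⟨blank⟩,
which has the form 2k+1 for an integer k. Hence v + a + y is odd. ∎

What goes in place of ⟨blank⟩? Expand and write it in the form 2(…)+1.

2s + (2z + 1) + 2p = 2p + 2s + 2z + 1
= 2(p + s + z) + 1.
Since p + s + z is an integer, the sum is of the form 2k+1 for an integer k.

2(p + s + z) + 1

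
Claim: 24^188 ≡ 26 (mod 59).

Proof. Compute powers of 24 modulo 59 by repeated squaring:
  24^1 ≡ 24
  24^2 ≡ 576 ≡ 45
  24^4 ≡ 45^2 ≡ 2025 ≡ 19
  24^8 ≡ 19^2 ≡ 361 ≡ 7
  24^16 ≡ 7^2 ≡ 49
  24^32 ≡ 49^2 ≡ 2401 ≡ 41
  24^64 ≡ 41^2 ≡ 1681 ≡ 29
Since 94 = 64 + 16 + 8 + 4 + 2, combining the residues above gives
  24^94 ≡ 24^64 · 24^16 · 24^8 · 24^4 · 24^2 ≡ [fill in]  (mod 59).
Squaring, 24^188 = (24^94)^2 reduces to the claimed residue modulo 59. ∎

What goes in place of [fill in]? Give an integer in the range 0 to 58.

Multiply the listed residues: 29 · 49 · 7 · 19 · 45 = 1421 → 9947 → 188993 → 8504685.
Reducing modulo 59: 8504685 = 144147·59 + 12, so 24^94 ≡ 12.

12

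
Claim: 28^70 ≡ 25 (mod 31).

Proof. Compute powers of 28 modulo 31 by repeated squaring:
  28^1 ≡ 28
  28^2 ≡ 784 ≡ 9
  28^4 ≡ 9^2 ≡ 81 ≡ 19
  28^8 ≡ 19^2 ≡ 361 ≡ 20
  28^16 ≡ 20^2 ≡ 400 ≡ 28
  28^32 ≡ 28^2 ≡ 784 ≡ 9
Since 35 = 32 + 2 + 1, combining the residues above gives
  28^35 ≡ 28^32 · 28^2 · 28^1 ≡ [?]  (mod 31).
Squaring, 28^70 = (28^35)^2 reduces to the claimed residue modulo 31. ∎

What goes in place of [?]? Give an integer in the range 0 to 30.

5

28^32 · 28^2 · 28^1 ≡ 9 · 9 · 28 = 2268.
2268 mod 31 = 5, so 28^35 ≡ 5 (mod 31).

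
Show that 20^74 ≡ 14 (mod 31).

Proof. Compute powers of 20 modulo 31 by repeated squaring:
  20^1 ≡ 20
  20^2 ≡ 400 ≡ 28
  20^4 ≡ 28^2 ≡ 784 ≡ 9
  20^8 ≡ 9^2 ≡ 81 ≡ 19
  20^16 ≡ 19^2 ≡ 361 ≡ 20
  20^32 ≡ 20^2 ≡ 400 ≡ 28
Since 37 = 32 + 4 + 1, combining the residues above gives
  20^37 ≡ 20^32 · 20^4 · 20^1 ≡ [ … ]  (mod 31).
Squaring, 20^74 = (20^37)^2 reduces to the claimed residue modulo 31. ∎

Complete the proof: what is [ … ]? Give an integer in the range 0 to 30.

18

20^32 · 20^4 · 20^1 ≡ 28 · 9 · 20 = 5040.
5040 mod 31 = 18, so 20^37 ≡ 18 (mod 31).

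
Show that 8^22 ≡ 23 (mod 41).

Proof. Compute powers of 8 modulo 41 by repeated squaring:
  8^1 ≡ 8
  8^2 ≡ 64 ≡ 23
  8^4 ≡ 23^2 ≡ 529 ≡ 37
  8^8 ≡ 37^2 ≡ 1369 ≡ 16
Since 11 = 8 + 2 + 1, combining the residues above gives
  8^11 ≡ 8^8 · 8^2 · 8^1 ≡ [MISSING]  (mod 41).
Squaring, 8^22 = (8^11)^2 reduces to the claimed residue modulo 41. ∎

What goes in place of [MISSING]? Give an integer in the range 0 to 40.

Multiply the listed residues: 16 · 23 · 8 = 368 → 2944.
Reducing modulo 41: 2944 = 71·41 + 33, so 8^11 ≡ 33.

33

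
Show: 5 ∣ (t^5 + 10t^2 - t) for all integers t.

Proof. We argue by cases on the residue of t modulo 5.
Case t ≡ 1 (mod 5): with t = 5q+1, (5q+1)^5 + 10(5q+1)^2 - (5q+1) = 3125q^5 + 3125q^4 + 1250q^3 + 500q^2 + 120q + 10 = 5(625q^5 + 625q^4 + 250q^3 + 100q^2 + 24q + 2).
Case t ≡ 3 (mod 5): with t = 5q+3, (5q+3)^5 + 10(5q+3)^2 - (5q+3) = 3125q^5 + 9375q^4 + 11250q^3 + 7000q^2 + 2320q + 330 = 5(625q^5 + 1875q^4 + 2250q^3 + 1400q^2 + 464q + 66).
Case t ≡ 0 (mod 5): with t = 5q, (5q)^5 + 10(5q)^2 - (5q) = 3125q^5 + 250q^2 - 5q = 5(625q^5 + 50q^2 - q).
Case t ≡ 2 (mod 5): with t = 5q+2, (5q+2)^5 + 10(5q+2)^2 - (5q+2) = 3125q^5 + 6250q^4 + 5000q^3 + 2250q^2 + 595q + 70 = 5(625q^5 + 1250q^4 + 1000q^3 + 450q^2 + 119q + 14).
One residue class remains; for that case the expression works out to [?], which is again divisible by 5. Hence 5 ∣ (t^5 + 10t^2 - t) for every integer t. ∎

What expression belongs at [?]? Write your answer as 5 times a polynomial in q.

Only t ≡ 4 (mod 5) is unaccounted for. Put t = 5q+4:
(5q+4)^5 + 10(5q+4)^2 - (5q+4) expands to 3125q^5 + 12500q^4 + 20000q^3 + 16250q^2 + 6795q + 1180,
and factoring out 5 leaves 5(625q^5 + 2500q^4 + 4000q^3 + 3250q^2 + 1359q + 236).

5(625q^5 + 2500q^4 + 4000q^3 + 3250q^2 + 1359q + 236)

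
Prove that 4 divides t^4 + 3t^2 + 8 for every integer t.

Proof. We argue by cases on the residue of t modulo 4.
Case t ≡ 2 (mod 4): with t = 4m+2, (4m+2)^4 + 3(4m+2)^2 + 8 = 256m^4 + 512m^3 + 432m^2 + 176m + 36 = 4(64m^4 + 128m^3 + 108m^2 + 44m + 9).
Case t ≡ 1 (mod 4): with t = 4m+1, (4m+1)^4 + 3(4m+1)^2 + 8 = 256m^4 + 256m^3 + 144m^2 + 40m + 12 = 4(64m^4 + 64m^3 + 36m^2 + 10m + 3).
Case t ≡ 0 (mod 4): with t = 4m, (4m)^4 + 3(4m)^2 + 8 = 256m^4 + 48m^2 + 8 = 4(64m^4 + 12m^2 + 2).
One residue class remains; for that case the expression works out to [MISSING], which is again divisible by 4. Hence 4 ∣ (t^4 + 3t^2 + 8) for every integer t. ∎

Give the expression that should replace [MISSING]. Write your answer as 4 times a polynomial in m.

4(64m^4 + 192m^3 + 228m^2 + 126m + 29)

Only t ≡ 3 (mod 4) is unaccounted for. Put t = 4m+3:
(4m+3)^4 + 3(4m+3)^2 + 8 expands to 256m^4 + 768m^3 + 912m^2 + 504m + 116,
and factoring out 4 leaves 4(64m^4 + 192m^3 + 228m^2 + 126m + 29).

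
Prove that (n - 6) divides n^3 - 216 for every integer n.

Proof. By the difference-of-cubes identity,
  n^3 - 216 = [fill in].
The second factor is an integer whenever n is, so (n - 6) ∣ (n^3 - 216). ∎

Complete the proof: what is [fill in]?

(n - 6)(n^2 + 6n + 36)

a^3 - b^3 = (a - b)(a^2 + ab + b^2). With a = n, b = 6:
n^3 - 216 = (n - 6)(n^2 + 6n + 36).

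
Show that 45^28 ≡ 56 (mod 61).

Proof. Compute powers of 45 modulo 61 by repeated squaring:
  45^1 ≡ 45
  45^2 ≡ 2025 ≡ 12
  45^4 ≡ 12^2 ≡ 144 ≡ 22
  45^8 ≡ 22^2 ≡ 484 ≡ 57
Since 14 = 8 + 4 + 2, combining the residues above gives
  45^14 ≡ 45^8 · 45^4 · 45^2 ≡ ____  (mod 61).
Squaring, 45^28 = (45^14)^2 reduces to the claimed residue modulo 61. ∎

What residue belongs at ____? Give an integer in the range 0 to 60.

45^8 · 45^4 · 45^2 ≡ 57 · 22 · 12 = 15048.
15048 mod 61 = 42, so 45^14 ≡ 42 (mod 61).

42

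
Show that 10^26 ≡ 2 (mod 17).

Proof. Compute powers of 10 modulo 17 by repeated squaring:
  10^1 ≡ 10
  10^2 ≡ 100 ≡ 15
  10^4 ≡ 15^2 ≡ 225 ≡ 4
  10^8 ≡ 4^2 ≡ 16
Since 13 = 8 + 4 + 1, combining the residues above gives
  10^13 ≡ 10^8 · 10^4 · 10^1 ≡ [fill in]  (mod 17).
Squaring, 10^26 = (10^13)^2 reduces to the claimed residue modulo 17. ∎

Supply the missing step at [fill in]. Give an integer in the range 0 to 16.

11

10^8 · 10^4 · 10^1 ≡ 16 · 4 · 10 = 640.
640 mod 17 = 11, so 10^13 ≡ 11 (mod 17).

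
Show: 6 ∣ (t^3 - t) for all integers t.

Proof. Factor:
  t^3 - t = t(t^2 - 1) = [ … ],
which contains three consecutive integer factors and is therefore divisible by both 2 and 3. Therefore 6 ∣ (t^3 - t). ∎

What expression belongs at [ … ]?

(t - 1)t(t + 1)

t(t^2 - 1) = t(t - 1)(t + 1) = (t - 1)t(t + 1).
These three factors are consecutive integers, so their product is divisible by 6.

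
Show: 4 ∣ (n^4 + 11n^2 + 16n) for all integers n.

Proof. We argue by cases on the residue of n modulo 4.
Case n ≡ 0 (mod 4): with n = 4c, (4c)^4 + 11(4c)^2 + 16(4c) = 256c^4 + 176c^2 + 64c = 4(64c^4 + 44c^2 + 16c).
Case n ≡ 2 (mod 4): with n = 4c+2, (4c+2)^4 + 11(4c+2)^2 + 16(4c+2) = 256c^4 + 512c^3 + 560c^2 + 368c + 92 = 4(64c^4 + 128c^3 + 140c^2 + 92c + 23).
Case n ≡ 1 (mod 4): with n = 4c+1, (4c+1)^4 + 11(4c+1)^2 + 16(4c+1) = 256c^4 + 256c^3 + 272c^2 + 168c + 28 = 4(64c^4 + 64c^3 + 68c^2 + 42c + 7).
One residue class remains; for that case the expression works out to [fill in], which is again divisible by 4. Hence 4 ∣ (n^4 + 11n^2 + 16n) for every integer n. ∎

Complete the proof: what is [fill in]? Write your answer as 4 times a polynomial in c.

4(64c^4 + 192c^3 + 260c^2 + 190c + 57)

The residues treated are {0, 2, 1}, so the missing case is n ≡ 3 (mod 4); write n = 4c+3.
Then (4c+3)^4 + 11(4c+3)^2 + 16(4c+3) = 256c^4 + 768c^3 + 1040c^2 + 760c + 228 = 4(64c^4 + 192c^3 + 260c^2 + 190c + 57).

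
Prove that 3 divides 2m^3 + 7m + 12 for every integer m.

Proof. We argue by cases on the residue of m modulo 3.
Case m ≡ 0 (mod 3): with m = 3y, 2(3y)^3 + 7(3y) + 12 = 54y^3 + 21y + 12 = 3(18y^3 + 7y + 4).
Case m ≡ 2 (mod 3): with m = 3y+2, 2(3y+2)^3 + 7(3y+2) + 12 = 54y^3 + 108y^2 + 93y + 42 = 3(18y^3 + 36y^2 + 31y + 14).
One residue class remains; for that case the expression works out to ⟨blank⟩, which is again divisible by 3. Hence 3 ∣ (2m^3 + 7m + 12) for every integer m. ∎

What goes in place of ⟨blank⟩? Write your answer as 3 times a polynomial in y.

3(18y^3 + 18y^2 + 13y + 7)

Only m ≡ 1 (mod 3) is unaccounted for. Put m = 3y+1:
2(3y+1)^3 + 7(3y+1) + 12 expands to 54y^3 + 54y^2 + 39y + 21,
and factoring out 3 leaves 3(18y^3 + 18y^2 + 13y + 7).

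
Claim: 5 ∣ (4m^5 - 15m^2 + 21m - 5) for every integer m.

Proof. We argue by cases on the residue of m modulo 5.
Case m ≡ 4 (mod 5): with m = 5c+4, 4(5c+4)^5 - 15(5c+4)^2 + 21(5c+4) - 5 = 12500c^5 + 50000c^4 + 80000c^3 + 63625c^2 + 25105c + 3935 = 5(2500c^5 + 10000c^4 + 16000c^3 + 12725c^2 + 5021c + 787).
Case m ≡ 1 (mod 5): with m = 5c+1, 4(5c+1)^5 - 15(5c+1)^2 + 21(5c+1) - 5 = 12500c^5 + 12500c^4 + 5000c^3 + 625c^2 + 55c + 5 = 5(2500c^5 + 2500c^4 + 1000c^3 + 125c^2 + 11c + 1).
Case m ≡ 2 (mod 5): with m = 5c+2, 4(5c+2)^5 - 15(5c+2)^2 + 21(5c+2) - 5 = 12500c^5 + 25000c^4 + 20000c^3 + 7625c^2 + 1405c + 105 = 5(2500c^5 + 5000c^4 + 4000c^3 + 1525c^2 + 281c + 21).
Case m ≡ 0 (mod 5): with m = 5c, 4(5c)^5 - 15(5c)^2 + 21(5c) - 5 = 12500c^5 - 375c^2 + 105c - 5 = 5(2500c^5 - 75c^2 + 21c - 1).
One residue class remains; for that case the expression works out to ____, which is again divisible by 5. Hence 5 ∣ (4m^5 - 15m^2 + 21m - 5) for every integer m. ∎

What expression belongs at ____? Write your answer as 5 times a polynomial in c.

Only m ≡ 3 (mod 5) is unaccounted for. Put m = 5c+3:
4(5c+3)^5 - 15(5c+3)^2 + 21(5c+3) - 5 expands to 12500c^5 + 37500c^4 + 45000c^3 + 26625c^2 + 7755c + 895,
and factoring out 5 leaves 5(2500c^5 + 7500c^4 + 9000c^3 + 5325c^2 + 1551c + 179).

5(2500c^5 + 7500c^4 + 9000c^3 + 5325c^2 + 1551c + 179)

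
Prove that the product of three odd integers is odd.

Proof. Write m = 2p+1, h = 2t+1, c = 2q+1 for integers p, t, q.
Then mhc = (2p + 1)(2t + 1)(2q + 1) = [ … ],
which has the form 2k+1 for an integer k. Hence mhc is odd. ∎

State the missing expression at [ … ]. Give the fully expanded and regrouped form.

Expanding: (2p + 1)(2t + 1)(2q + 1) = 8pqt + 4pq + 4pt + 2p + 4qt + 2q + 2t + 1.
Every term except the constant is even, so this is 2(4pqt + 2pq + 2pt + p + 2qt + q + t) + 1,
and 4pqt + 2pq + 2pt + p + 2qt + q + t ∈ ℤ gives the required form.

2(4pqt + 2pq + 2pt + p + 2qt + q + t) + 1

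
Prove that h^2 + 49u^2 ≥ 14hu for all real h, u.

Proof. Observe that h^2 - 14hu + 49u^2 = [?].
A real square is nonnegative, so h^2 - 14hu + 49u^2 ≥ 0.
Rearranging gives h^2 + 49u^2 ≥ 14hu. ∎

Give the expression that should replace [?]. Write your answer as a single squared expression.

(h - 7u)^2

h^2 - 14hu + 49u^2 is a perfect-square trinomial: the outer terms are (h)^2 and (7u)^2, and the cross term is -2·h·7u.
So h^2 - 14hu + 49u^2 = (h - 7u)^2 ≥ 0.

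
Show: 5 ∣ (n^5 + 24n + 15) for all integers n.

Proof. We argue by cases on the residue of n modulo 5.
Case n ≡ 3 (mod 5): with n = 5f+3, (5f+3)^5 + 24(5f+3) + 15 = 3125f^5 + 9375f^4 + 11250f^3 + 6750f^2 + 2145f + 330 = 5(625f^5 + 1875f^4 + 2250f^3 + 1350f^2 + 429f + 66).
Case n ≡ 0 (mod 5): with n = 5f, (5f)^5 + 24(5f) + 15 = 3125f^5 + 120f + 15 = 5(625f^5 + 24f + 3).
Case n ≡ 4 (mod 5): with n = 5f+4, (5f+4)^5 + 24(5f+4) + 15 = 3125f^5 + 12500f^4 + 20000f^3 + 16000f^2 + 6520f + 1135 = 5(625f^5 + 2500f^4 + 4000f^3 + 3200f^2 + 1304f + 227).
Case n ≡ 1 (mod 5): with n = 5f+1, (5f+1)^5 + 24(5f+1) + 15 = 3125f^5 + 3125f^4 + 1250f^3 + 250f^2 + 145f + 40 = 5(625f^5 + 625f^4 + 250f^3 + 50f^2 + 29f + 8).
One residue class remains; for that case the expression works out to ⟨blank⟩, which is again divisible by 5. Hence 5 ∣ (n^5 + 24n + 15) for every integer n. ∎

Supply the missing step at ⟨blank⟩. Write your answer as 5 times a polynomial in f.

Only n ≡ 2 (mod 5) is unaccounted for. Put n = 5f+2:
(5f+2)^5 + 24(5f+2) + 15 expands to 3125f^5 + 6250f^4 + 5000f^3 + 2000f^2 + 520f + 95,
and factoring out 5 leaves 5(625f^5 + 1250f^4 + 1000f^3 + 400f^2 + 104f + 19).

5(625f^5 + 1250f^4 + 1000f^3 + 400f^2 + 104f + 19)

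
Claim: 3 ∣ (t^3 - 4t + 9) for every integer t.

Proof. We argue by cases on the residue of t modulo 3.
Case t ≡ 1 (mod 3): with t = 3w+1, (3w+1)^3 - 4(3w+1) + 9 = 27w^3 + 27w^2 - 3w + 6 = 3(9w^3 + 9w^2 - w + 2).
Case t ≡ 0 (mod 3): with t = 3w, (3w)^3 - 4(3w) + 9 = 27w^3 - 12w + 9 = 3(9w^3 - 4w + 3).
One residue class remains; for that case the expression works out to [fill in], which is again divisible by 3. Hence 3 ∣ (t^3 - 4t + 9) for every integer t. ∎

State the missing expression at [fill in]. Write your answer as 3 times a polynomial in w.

Only t ≡ 2 (mod 3) is unaccounted for. Put t = 3w+2:
(3w+2)^3 - 4(3w+2) + 9 expands to 27w^3 + 54w^2 + 24w + 9,
and factoring out 3 leaves 3(9w^3 + 18w^2 + 8w + 3).

3(9w^3 + 18w^2 + 8w + 3)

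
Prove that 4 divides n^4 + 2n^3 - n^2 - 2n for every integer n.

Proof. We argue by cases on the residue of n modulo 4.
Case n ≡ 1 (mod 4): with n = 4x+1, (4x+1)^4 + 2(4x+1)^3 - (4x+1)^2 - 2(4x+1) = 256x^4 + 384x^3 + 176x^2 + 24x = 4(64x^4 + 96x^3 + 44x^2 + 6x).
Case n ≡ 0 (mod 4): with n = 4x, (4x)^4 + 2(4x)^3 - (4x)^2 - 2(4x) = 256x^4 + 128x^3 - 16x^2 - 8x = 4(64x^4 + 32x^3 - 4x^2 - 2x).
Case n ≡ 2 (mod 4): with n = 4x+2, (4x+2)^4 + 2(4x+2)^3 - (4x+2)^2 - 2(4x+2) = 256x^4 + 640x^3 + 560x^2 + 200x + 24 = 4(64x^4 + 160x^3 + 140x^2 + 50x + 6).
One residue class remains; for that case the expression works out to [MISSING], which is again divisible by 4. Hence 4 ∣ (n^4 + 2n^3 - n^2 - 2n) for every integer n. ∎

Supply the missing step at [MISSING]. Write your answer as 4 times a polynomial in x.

4(64x^4 + 224x^3 + 284x^2 + 154x + 30)

Only n ≡ 3 (mod 4) is unaccounted for. Put n = 4x+3:
(4x+3)^4 + 2(4x+3)^3 - (4x+3)^2 - 2(4x+3) expands to 256x^4 + 896x^3 + 1136x^2 + 616x + 120,
and factoring out 4 leaves 4(64x^4 + 224x^3 + 284x^2 + 154x + 30).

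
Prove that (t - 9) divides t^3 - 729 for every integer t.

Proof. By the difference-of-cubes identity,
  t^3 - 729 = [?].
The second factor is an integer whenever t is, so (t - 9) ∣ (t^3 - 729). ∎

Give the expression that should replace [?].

a^3 - b^3 = (a - b)(a^2 + ab + b^2). With a = t, b = 9:
t^3 - 729 = (t - 9)(t^2 + 9t + 81).

(t - 9)(t^2 + 9t + 81)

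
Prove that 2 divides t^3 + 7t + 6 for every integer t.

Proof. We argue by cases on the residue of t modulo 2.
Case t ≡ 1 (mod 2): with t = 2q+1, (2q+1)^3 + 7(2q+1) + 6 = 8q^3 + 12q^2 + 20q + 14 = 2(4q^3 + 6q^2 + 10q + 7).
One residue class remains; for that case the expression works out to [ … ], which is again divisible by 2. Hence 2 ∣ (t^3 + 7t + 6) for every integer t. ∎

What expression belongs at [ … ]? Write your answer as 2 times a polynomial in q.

Only t ≡ 0 (mod 2) is unaccounted for. Put t = 2q:
(2q)^3 + 7(2q) + 6 expands to 8q^3 + 14q + 6,
and factoring out 2 leaves 2(4q^3 + 7q + 3).

2(4q^3 + 7q + 3)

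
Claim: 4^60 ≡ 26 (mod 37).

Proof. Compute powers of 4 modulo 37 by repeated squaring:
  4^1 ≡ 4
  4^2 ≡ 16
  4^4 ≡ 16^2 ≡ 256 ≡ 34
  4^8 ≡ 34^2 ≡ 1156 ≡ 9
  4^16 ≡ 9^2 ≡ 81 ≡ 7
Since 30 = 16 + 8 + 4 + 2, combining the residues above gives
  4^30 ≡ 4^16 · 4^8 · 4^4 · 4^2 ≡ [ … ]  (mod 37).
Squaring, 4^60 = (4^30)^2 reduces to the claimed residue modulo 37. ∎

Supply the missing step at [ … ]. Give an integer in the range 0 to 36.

10

4^16 · 4^8 · 4^4 · 4^2 ≡ 7 · 9 · 34 · 16 = 34272.
34272 mod 37 = 10, so 4^30 ≡ 10 (mod 37).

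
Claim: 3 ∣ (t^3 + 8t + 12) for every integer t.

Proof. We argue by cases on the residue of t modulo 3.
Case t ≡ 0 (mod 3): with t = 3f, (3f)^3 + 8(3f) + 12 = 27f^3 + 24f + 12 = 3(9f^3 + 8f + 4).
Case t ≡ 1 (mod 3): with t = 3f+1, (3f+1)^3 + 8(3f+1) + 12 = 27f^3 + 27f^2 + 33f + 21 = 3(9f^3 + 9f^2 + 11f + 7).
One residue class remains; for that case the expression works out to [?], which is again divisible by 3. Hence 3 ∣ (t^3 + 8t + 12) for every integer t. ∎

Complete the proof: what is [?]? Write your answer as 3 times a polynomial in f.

The residues treated are {0, 1}, so the missing case is t ≡ 2 (mod 3); write t = 3f+2.
Then (3f+2)^3 + 8(3f+2) + 12 = 27f^3 + 54f^2 + 60f + 36 = 3(9f^3 + 18f^2 + 20f + 12).

3(9f^3 + 18f^2 + 20f + 12)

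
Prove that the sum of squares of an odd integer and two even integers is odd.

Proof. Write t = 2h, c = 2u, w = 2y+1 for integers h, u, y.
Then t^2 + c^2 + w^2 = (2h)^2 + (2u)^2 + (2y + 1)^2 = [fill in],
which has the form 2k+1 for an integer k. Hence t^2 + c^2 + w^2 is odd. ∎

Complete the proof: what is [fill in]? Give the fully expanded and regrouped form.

(2h)^2 + (2u)^2 + (2y + 1)^2 = 4h^2 + 4u^2 + 4y^2 + 4y + 1
= 2(2h^2 + 2u^2 + 2y^2 + 2y) + 1.
Since 2h^2 + 2u^2 + 2y^2 + 2y is an integer, the sum of squares is of the form 2k+1 for an integer k.

2(2h^2 + 2u^2 + 2y^2 + 2y) + 1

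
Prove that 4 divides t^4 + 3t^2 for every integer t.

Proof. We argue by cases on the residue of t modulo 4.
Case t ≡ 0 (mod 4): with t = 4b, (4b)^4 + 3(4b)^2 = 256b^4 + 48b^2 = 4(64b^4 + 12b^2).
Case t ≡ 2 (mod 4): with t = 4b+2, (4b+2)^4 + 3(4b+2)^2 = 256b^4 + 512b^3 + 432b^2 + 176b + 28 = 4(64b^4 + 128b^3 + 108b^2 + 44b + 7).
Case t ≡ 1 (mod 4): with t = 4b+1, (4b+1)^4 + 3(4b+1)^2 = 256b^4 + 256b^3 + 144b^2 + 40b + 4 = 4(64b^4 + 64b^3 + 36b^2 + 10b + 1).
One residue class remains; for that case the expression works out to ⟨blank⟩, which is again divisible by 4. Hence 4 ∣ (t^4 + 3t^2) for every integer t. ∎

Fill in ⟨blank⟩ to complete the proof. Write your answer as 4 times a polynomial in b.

The residues treated are {0, 2, 1}, so the missing case is t ≡ 3 (mod 4); write t = 4b+3.
Then (4b+3)^4 + 3(4b+3)^2 = 256b^4 + 768b^3 + 912b^2 + 504b + 108 = 4(64b^4 + 192b^3 + 228b^2 + 126b + 27).

4(64b^4 + 192b^3 + 228b^2 + 126b + 27)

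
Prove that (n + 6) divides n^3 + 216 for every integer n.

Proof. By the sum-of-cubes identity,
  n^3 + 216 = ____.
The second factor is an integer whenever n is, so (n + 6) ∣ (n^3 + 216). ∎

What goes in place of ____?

a^3 + b^3 = (a + b)(a^2 - ab + b^2). With a = n, b = 6:
n^3 + 216 = (n + 6)(n^2 - 6n + 36).

(n + 6)(n^2 - 6n + 36)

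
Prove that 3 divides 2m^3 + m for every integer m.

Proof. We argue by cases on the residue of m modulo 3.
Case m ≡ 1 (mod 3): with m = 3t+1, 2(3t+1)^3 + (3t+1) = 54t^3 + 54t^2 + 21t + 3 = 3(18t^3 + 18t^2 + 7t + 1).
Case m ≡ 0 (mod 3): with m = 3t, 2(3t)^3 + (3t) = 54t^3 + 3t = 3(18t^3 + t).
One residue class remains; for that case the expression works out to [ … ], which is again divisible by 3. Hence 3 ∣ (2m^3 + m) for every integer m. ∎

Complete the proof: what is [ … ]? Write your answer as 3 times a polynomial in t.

The residues treated are {1, 0}, so the missing case is m ≡ 2 (mod 3); write m = 3t+2.
Then 2(3t+2)^3 + (3t+2) = 54t^3 + 108t^2 + 75t + 18 = 3(18t^3 + 36t^2 + 25t + 6).

3(18t^3 + 36t^2 + 25t + 6)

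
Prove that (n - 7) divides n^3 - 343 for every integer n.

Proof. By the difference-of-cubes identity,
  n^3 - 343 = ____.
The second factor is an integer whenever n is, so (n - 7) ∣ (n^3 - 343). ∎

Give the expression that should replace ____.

Polynomial division of n^3 - 343 by n - 7 leaves remainder 0 and quotient n^2 + 7n + 49.
Hence n^3 - 343 = (n - 7)(n^2 + 7n + 49).

(n - 7)(n^2 + 7n + 49)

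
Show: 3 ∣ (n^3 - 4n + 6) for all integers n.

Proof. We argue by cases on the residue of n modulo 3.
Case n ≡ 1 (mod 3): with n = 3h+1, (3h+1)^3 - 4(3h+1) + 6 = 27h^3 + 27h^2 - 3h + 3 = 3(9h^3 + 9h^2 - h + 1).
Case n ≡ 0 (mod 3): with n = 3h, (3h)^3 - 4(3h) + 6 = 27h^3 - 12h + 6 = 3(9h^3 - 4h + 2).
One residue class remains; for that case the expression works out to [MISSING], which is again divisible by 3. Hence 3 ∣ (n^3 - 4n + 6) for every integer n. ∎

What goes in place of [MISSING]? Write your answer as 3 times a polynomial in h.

3(9h^3 + 18h^2 + 8h + 2)

Only n ≡ 2 (mod 3) is unaccounted for. Put n = 3h+2:
(3h+2)^3 - 4(3h+2) + 6 expands to 27h^3 + 54h^2 + 24h + 6,
and factoring out 3 leaves 3(9h^3 + 18h^2 + 8h + 2).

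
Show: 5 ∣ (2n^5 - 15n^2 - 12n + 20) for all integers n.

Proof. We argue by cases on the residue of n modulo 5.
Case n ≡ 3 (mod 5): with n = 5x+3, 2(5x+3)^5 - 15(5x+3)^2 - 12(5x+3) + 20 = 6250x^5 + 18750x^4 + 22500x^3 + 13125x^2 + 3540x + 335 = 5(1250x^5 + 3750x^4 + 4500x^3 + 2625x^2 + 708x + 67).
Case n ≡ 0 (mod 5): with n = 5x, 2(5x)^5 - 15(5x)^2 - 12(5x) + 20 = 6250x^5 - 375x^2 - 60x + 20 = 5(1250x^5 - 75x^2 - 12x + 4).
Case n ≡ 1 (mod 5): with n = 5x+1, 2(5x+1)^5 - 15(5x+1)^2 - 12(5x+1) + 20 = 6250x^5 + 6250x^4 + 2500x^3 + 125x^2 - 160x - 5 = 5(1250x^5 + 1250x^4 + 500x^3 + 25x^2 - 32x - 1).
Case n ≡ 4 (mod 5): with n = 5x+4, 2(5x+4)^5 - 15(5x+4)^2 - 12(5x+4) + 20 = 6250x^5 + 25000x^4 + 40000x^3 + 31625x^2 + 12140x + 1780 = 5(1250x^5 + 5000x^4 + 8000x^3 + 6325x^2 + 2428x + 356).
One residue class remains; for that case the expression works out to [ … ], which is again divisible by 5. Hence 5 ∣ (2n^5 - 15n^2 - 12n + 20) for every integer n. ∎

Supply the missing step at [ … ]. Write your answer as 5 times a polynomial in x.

The residues treated are {3, 0, 1, 4}, so the missing case is n ≡ 2 (mod 5); write n = 5x+2.
Then 2(5x+2)^5 - 15(5x+2)^2 - 12(5x+2) + 20 = 6250x^5 + 12500x^4 + 10000x^3 + 3625x^2 + 440x = 5(1250x^5 + 2500x^4 + 2000x^3 + 725x^2 + 88x).

5(1250x^5 + 2500x^4 + 2000x^3 + 725x^2 + 88x)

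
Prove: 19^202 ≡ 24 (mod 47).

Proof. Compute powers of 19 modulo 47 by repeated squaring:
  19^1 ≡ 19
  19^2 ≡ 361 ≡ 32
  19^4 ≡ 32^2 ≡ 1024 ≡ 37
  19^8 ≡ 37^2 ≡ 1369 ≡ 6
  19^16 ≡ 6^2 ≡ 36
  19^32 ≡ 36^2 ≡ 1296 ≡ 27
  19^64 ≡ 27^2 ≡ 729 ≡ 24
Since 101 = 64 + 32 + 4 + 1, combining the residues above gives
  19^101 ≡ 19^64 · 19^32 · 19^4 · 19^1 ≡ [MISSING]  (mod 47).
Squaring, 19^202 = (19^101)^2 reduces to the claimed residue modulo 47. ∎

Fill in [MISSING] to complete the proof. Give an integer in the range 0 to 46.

19^64 · 19^32 · 19^4 · 19^1 ≡ 24 · 27 · 37 · 19 = 455544.
455544 mod 47 = 20, so 19^101 ≡ 20 (mod 47).

20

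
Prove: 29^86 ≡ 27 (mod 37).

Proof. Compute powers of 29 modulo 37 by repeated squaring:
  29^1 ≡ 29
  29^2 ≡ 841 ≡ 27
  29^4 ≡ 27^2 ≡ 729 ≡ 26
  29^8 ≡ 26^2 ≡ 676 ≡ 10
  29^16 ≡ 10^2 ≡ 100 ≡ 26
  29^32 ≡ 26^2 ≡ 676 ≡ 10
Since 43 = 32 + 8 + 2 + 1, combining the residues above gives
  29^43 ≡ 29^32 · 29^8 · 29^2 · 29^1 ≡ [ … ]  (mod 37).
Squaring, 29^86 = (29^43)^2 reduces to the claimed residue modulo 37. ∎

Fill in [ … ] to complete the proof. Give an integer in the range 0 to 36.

29^32 · 29^8 · 29^2 · 29^1 ≡ 10 · 10 · 27 · 29 = 78300.
78300 mod 37 = 8, so 29^43 ≡ 8 (mod 37).

8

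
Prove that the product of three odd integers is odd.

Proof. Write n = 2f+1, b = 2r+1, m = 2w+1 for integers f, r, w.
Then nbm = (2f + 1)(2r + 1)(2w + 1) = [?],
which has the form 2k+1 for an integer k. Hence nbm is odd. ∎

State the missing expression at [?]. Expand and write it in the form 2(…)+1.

Expanding: (2f + 1)(2r + 1)(2w + 1) = 8frw + 4fr + 4fw + 2f + 4rw + 2r + 2w + 1.
Every term except the constant is even, so this is 2(4frw + 2fr + 2fw + f + 2rw + r + w) + 1,
and 4frw + 2fr + 2fw + f + 2rw + r + w ∈ ℤ gives the required form.

2(4frw + 2fr + 2fw + f + 2rw + r + w) + 1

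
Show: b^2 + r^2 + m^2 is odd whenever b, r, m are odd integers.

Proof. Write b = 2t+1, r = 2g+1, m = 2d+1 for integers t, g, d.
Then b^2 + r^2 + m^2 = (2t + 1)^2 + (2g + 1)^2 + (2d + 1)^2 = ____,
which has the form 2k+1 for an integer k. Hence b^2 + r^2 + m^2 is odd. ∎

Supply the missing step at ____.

(2t + 1)^2 + (2g + 1)^2 + (2d + 1)^2 = 4d^2 + 4d + 4g^2 + 4g + 4t^2 + 4t + 3
= 2(2d^2 + 2d + 2g^2 + 2g + 2t^2 + 2t + 1) + 1.
Since 2d^2 + 2d + 2g^2 + 2g + 2t^2 + 2t + 1 is an integer, the sum of squares is of the form 2k+1 for an integer k.

2(2d^2 + 2d + 2g^2 + 2g + 2t^2 + 2t + 1) + 1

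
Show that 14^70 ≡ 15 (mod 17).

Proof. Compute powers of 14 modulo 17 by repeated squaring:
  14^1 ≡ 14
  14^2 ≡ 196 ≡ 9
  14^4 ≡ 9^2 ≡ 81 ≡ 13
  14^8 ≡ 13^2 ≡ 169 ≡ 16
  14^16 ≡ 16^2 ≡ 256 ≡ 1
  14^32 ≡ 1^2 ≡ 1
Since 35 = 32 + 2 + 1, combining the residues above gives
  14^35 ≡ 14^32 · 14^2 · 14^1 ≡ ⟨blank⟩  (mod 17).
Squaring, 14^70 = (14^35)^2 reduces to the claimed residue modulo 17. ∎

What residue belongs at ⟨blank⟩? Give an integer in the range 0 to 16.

14^32 · 14^2 · 14^1 ≡ 1 · 9 · 14 = 126.
126 mod 17 = 7, so 14^35 ≡ 7 (mod 17).

7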